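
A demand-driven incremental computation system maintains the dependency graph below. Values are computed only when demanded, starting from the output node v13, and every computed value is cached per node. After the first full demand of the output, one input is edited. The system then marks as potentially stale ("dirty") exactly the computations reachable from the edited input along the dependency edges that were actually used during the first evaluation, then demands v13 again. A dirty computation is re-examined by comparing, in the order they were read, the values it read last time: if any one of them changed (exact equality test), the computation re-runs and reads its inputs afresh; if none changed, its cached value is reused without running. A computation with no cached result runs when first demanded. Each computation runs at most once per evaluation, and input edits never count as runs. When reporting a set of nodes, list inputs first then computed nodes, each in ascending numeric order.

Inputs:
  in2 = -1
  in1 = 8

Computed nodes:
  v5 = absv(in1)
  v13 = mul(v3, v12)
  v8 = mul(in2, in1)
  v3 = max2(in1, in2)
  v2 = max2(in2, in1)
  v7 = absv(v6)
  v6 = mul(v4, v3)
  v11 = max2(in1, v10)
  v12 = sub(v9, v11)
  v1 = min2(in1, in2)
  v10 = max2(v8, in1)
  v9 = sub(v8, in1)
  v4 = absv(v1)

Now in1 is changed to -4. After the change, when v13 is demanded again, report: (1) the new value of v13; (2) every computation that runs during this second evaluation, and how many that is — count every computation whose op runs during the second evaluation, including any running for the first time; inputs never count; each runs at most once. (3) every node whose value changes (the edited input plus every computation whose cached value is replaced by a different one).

First evaluation (everything demanded from the output):
  v3 = max2(8, -1) = 8
  v8 = mul(-1, 8) = -8
  v9 = sub(-8, 8) = -16
  v10 = max2(-8, 8) = 8
  v11 = max2(8, 8) = 8
  v12 = sub(-16, 8) = -24
  v13 = mul(8, -24) = -192

Propagation after the edit:
  v3: runs — in1 8->-4; result -1.
  v8: runs — in1 8->-4; result 4.
  v9: runs — v8 -8->4; in1 8->-4; result 8.
  v10: runs — v8 -8->4; in1 8->-4; result 4.
  v11: runs — in1 8->-4; v10 8->4; result 4.
  v12: runs — v9 -16->8; v11 8->4; result 4.
  v13: runs — v3 8->-1; v12 -24->4; result -4.

New value of v13: -4.
Computations that run: v3, v8, v9, v10, v11, v12, v13 — 7 in total.
Values that change: in1, v3, v8, v9, v10, v11, v12, v13.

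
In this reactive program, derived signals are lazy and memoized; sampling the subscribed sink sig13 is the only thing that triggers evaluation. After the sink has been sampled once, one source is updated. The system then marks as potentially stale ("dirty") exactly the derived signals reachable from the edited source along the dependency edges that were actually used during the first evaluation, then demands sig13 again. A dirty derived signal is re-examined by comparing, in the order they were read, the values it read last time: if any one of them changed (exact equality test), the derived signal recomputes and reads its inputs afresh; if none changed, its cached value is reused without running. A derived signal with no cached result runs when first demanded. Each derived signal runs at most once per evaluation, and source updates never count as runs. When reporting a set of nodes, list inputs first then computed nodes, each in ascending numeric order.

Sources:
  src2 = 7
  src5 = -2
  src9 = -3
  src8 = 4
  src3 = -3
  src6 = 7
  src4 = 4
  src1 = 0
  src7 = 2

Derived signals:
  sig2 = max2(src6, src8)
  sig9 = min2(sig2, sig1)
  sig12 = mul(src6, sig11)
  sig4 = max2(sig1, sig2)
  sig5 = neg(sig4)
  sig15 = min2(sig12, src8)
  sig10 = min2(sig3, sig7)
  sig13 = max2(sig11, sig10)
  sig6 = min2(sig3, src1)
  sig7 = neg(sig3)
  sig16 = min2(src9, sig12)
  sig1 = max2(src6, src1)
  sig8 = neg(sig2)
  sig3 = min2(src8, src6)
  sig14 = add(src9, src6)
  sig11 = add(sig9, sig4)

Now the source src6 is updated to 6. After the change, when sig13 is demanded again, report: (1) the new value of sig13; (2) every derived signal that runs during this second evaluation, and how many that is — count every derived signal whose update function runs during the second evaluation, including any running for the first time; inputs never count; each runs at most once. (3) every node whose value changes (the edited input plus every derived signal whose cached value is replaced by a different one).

Demanding sig13 again yields 12.
7 derived signals run: sig1, sig2, sig3, sig4, sig9, sig11, sig13.
The nodes whose values change: src6, sig1, sig2, sig4, sig9, sig11, sig13.
Note where the cutoff bites: sig7 is checked, finds nothing changed, and keeps its cache.

First demand of the output computes:
  sig1 = max2(7, 0) = 7
  sig2 = max2(7, 4) = 7
  sig3 = min2(4, 7) = 4
  sig4 = max2(7, 7) = 7
  sig7 = neg(4) = -4
  sig9 = min2(7, 7) = 7
  sig10 = min2(4, -4) = -4
  sig11 = add(7, 7) = 14
  sig13 = max2(14, -4) = 14

After the edit, cleaning proceeds:
  sig1: a read changed (src6 7->6) — executes, giving 6.
  sig2: a read changed (src6 7->6) — executes, giving 6.
  sig3: a read changed (src6 7->6) — executes, giving 4 — identical to its old value.
  sig4: a read changed (sig1 7->6; sig2 7->6) — executes, giving 6.
  sig7: dirty, but its reads are unchanged (sig3 unchanged); cached -4 stands.
  sig9: a read changed (sig2 7->6; sig1 7->6) — executes, giving 6.
  sig10: dirty, but its reads are unchanged (sig3 unchanged, sig7 unchanged); cached -4 stands.
  sig11: a read changed (sig9 7->6; sig4 7->6) — executes, giving 12.
  sig13: a read changed (sig11 14->12) — executes, giving 12.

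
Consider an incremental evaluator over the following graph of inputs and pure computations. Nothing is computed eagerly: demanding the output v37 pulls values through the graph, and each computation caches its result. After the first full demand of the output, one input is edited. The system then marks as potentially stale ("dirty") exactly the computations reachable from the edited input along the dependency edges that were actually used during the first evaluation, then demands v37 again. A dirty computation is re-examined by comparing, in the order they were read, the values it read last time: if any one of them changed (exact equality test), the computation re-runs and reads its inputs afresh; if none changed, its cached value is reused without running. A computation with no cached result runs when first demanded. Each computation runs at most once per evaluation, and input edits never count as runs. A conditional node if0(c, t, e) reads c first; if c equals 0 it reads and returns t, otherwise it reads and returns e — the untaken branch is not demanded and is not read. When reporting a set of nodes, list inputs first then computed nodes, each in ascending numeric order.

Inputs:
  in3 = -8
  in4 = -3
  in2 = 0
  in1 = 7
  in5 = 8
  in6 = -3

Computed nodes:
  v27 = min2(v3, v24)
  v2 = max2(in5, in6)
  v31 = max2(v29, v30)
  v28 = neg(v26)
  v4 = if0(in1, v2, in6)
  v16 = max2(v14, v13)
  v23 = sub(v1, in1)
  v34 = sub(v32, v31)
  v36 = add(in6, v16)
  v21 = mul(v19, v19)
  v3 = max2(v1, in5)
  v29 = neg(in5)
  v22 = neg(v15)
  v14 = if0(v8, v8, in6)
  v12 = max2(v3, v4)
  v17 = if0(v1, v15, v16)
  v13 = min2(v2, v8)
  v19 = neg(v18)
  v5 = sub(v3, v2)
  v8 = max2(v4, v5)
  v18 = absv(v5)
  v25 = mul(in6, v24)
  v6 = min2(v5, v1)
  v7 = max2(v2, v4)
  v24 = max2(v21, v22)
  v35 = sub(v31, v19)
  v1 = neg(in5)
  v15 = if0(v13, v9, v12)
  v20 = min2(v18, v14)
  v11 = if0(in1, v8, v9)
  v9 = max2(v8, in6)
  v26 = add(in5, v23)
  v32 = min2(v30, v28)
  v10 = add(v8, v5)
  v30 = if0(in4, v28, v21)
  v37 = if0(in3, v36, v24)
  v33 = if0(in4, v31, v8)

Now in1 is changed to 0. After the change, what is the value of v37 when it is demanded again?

Initial pass — values computed on the first demand:
  v1 = neg(8) = -8
  v2 = max2(8, -3) = 8
  v3 = max2(-8, 8) = 8
  v4 = if0(in1=7 -> else branch in6) = -3
  v5 = sub(8, 8) = 0
  v8 = max2(-3, 0) = 0
  v9 = max2(0, -3) = 0
  v13 = min2(8, 0) = 0
  v15 = if0(v13=0 -> then branch v9) = 0
  v18 = absv(0) = 0
  v19 = neg(0) = 0
  v21 = mul(0, 0) = 0
  v22 = neg(0) = 0
  v24 = max2(0, 0) = 0
  v37 = if0(in3=-8 -> else branch v24) = 0

Second demand — change propagation:
  v4: re-runs because in1 7->0; new result 8.
  v8: re-runs because v4 -3->8; new result 8.
  v9: dirty yet unreached — the second evaluation never asks for it.
  v12: newly demanded (no cache) — executes and yields 8.
  v13: re-runs because v8 0->8; new result 8.
  v15: re-runs because v13 0->8; new result 8.
  v22: re-runs because v15 0->8; new result -8.
  v24: re-runs because v22 0->-8; new result 0 (unchanged).
  v37: re-examined; everything it read last time is the same (in3 unchanged, v24 unchanged) — cache 0 kept, no run.

The important point: the flipped condition redirects demand; v9 is left stale, never re-checked.

v37 now evaluates to 0.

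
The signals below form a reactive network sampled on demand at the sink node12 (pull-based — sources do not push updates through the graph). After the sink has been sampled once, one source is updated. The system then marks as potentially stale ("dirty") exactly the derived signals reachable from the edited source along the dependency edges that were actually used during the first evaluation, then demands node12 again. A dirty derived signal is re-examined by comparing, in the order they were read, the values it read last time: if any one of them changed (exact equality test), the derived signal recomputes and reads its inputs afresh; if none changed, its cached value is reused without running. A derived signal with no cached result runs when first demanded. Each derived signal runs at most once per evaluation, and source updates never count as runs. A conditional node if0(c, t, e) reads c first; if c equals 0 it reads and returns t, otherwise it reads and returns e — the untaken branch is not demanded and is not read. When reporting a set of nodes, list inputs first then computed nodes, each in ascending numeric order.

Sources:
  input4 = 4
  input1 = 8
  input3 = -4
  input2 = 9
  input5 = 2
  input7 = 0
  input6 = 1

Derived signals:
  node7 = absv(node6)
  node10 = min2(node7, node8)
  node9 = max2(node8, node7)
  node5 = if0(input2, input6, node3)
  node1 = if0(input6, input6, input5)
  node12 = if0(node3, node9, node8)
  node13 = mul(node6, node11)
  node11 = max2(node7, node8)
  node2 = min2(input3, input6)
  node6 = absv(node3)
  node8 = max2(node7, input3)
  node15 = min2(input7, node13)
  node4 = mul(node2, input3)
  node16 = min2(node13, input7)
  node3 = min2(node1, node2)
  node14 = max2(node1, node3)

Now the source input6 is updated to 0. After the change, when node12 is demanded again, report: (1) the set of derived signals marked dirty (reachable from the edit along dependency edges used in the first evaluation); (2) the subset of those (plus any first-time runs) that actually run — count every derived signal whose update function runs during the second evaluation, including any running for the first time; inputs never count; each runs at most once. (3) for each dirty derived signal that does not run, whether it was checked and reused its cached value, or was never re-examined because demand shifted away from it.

Initial pass — values computed on the first demand:
  node1 = if0(input6=1 -> else branch input5) = 2
  node2 = min2(-4, 1) = -4
  node3 = min2(2, -4) = -4
  node6 = absv(-4) = 4
  node7 = absv(4) = 4
  node8 = max2(4, -4) = 4
  node12 = if0(node3=-4 -> else branch node8) = 4

Second demand — change propagation:
  node1: re-runs because input6 1->0; new result 0.
  node2: re-runs because input6 1->0; new result -4 (unchanged).
  node3: re-runs because node1 2->0; new result -4 (unchanged).
  node6: re-examined; everything it read last time is the same (node3 unchanged) — cache 4 kept, no run.
  node7: re-examined; everything it read last time is the same (node6 unchanged) — cache 4 kept, no run.
  node8: re-examined; everything it read last time is the same (node7 unchanged, input3 unchanged) — cache 4 kept, no run.
  node12: re-examined; everything it read last time is the same (node3 unchanged, node8 unchanged) — cache 4 kept, no run.

The important point: at node6 every value read last time is unchanged, so the dirty flag clears without a run.

Dirty set: node1, node2, node3, node6, node7, node8, node12.
Run set: node1, node2, node3 (3 run).
Re-examined without running (cache reused): node6, node7, node8, node12.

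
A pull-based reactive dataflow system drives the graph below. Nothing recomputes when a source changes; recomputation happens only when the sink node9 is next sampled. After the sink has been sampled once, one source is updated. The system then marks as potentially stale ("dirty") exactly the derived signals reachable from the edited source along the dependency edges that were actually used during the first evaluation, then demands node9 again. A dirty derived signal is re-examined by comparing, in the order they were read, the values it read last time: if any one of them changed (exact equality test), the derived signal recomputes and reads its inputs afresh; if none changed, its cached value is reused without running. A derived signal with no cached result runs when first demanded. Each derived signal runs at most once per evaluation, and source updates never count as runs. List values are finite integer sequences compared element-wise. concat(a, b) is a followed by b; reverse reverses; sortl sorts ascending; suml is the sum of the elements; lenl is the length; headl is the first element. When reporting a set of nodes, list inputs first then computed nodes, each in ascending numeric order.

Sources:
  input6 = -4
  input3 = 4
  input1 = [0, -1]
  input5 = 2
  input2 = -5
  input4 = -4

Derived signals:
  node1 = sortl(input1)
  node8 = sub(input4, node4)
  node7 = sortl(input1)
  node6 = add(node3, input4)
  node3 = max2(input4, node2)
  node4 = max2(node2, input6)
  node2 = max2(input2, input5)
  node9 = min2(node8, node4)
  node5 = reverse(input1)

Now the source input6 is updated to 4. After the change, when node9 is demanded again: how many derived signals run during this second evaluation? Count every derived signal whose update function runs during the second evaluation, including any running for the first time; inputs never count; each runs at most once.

First evaluation (everything demanded from the output):
  node2 = max2(-5, 2) = 2
  node4 = max2(2, -4) = 2
  node8 = sub(-4, 2) = -6
  node9 = min2(-6, 2) = -6

Propagation after the edit:
  node4: runs — input6 -4->4; result 4.
  node8: runs — node4 2->4; result -8.
  node9: runs — node8 -6->-8; node4 2->4; result -8.

Derived signals that run: node4, node8, node9 — 3 in total.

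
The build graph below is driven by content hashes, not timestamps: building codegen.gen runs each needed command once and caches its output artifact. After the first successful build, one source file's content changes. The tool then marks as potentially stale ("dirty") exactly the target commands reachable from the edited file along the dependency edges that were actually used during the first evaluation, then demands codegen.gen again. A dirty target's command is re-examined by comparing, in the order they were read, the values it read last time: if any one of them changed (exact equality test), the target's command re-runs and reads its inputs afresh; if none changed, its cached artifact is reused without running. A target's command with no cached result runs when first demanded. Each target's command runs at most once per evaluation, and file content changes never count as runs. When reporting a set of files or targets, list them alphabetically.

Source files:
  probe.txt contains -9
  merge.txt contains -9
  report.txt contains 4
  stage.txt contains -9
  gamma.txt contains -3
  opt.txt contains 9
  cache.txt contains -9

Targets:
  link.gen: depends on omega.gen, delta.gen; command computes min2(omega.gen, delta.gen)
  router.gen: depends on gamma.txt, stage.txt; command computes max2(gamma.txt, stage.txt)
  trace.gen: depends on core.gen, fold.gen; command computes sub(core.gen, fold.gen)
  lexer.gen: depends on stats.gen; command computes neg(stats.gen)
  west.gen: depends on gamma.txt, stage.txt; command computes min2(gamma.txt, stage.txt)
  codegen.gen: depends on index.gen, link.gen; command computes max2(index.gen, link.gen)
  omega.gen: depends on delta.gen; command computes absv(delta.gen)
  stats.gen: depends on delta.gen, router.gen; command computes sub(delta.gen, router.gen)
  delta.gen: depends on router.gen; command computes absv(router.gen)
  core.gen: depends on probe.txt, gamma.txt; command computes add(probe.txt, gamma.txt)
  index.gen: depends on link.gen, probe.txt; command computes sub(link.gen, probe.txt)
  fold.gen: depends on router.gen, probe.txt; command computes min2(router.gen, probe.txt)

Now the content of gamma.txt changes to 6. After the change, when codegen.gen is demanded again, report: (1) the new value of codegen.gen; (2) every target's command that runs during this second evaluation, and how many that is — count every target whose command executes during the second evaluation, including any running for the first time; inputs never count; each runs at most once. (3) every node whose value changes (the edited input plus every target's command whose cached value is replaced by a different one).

codegen.gen now evaluates to 15.
Run set: codegen.gen, delta.gen, index.gen, link.gen, omega.gen, router.gen (6 run).
Changed values: codegen.gen, delta.gen, gamma.txt, index.gen, link.gen, omega.gen, router.gen.

Initial pass — values computed on the first demand:
  router.gen = max2(-3, -9) = -3
  delta.gen = absv(-3) = 3
  omega.gen = absv(3) = 3
  link.gen = min2(3, 3) = 3
  index.gen = sub(3, -9) = 12
  codegen.gen = max2(12, 3) = 12

Second demand — change propagation:
  router.gen: re-runs because gamma.txt -3->6; new result 6.
  delta.gen: re-runs because router.gen -3->6; new result 6.
  omega.gen: re-runs because delta.gen 3->6; new result 6.
  link.gen: re-runs because omega.gen 3->6; delta.gen 3->6; new result 6.
  index.gen: re-runs because link.gen 3->6; new result 15.
  codegen.gen: re-runs because index.gen 12->15; link.gen 3->6; new result 15.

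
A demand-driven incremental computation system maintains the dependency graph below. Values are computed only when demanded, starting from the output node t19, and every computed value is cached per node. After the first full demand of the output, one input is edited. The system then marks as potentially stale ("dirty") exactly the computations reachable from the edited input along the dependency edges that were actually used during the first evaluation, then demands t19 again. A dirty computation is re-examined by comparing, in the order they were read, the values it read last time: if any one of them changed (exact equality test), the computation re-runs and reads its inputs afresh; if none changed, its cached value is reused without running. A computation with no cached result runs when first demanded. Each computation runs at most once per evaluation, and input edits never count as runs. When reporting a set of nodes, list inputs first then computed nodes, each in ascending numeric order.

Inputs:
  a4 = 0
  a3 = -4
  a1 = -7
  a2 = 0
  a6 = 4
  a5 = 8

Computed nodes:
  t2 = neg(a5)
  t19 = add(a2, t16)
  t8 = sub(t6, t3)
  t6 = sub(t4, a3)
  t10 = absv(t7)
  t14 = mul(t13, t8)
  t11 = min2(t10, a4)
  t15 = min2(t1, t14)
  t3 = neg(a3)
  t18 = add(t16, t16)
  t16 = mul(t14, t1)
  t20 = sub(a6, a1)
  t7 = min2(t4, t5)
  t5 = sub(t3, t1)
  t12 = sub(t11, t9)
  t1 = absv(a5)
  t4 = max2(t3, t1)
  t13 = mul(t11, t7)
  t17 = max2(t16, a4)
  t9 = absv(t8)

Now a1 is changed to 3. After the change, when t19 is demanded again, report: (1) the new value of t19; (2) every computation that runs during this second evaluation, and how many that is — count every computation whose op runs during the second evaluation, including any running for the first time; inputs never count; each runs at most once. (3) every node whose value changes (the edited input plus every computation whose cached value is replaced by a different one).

New value of t19: 0.
Computations that run: none — 0 in total.
Values that change: a1.
Key observation: a1 is never demanded by the output, so the edit triggers no recomputation at all.

First evaluation (everything demanded from the output):
  t1 = absv(8) = 8
  t3 = neg(-4) = 4
  t4 = max2(4, 8) = 8
  t5 = sub(4, 8) = -4
  t6 = sub(8, -4) = 12
  t7 = min2(8, -4) = -4
  t8 = sub(12, 4) = 8
  t10 = absv(-4) = 4
  t11 = min2(4, 0) = 0
  t13 = mul(0, -4) = 0
  t14 = mul(0, 8) = 0
  t16 = mul(0, 8) = 0
  t19 = add(0, 0) = 0

Propagation after the edit:
  a1 feeds no computation that the output demands — nothing is marked dirty and nothing runs.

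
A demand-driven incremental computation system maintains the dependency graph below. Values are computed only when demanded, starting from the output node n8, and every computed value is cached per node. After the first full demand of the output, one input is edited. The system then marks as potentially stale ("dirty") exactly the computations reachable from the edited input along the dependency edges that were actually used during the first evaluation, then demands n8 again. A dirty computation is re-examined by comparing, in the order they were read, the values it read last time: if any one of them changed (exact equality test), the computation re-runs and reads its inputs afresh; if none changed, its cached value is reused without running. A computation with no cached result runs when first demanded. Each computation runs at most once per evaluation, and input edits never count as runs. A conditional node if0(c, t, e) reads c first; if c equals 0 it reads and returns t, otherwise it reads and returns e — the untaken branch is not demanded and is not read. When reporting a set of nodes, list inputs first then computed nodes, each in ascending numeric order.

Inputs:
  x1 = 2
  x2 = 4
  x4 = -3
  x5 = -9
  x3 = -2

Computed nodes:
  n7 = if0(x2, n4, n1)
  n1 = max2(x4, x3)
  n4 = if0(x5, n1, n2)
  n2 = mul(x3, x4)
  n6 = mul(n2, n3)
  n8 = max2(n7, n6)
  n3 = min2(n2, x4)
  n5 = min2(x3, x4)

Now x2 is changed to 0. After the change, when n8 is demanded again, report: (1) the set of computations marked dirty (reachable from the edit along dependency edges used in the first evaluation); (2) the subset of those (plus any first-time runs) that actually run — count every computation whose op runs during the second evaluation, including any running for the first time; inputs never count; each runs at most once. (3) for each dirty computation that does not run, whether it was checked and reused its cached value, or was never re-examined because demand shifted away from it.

Marked dirty: n7, n8.
Computations that run: n4, n7, n8 — 3 in total.
Every dirty computation ran.
Key observation: a condition flipped, so demand reaches new nodes — n4 runs for the first time.

First evaluation (everything demanded from the output):
  n1 = max2(-3, -2) = -2
  n2 = mul(-2, -3) = 6
  n3 = min2(6, -3) = -3
  n6 = mul(6, -3) = -18
  n7 = if0(x2=4 -> else branch n1) = -2
  n8 = max2(-2, -18) = -2

Propagation after the edit:
  n4: demanded for the first time — runs, produces 6.
  n7: runs — x2 4->0; result 6.
  n8: runs — n7 -2->6; result 6.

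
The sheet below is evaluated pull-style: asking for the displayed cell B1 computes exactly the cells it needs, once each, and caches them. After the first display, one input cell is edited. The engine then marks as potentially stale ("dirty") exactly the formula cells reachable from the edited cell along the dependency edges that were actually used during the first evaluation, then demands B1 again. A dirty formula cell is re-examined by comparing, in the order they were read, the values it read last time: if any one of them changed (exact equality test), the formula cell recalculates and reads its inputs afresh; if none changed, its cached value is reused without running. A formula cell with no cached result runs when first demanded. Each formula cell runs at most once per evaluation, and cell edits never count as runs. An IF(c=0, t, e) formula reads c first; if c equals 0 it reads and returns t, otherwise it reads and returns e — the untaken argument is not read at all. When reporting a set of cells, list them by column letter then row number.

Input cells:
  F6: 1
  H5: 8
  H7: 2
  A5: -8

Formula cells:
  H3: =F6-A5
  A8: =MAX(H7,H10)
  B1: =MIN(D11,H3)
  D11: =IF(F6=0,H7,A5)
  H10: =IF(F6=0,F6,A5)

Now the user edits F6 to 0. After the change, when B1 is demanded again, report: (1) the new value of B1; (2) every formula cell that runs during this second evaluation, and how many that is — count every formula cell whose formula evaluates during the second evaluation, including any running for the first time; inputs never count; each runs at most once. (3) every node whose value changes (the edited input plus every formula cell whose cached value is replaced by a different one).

First demand of the output computes:
  D11 = IF(F6=0: F6=1 -> else branch A5) = -8
  H3 = 1 - -8 = 9
  B1 = MIN(-8, 9) = -8

After the edit, cleaning proceeds:
  D11: a read changed (F6 1->0) — executes, giving 2.
  H3: a read changed (F6 1->0) — executes, giving 8.
  B1: a read changed (D11 -8->2; H3 9->8) — executes, giving 2.

Demanding B1 again yields 2.
3 formula cells run: B1, D11, H3.
The nodes whose values change: B1, D11, F6, H3.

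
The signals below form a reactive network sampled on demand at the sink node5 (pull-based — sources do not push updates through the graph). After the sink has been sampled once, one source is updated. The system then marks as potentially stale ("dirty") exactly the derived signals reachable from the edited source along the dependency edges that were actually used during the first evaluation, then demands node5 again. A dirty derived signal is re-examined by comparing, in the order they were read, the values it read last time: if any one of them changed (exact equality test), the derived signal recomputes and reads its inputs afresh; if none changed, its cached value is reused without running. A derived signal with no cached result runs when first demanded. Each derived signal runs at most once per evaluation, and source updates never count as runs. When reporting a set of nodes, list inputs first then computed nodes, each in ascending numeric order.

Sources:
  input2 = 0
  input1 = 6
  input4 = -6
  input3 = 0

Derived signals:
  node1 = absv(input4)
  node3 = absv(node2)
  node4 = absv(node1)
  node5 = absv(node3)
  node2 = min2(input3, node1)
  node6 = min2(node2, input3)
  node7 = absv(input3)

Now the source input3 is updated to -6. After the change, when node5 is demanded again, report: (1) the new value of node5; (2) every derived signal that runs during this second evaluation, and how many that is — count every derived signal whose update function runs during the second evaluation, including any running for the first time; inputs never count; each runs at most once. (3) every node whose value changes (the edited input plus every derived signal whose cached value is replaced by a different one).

Initial pass — values computed on the first demand:
  node1 = absv(-6) = 6
  node2 = min2(0, 6) = 0
  node3 = absv(0) = 0
  node5 = absv(0) = 0

Second demand — change propagation:
  node2: re-runs because input3 0->-6; new result -6.
  node3: re-runs because node2 0->-6; new result 6.
  node5: re-runs because node3 0->6; new result 6.

node5 now evaluates to 6.
Run set: node2, node3, node5 (3 run).
Changed values: input3, node2, node3, node5.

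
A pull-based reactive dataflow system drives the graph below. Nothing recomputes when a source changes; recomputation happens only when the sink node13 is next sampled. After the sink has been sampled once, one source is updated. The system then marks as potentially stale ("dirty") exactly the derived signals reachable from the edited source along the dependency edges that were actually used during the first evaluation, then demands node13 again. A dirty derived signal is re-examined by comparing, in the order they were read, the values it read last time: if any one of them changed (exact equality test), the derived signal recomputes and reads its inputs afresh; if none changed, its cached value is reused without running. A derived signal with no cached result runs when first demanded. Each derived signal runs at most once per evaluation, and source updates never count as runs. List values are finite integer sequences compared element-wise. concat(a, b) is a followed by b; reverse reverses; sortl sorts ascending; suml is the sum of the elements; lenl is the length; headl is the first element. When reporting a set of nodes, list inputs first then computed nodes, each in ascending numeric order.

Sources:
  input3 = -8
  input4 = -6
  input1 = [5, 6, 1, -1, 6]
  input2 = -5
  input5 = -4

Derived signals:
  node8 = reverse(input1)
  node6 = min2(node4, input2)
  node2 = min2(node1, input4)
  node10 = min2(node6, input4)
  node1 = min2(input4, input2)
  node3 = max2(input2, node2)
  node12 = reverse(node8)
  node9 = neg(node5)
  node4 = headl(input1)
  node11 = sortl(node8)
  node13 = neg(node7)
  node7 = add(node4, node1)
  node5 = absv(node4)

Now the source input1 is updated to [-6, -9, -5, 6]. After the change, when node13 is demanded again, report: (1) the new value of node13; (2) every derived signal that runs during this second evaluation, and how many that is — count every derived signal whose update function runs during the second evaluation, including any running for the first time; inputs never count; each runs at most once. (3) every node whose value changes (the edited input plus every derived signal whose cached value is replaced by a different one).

New value of node13: 12.
Derived signals that run: node4, node7, node13 — 3 in total.
Values that change: input1, node4, node7, node13.

First evaluation (everything demanded from the output):
  node1 = min2(-6, -5) = -6
  node4 = headl([5, 6, 1, -1, 6]) = 5
  node7 = add(5, -6) = -1
  node13 = neg(-1) = 1

Propagation after the edit:
  node4: runs — input1 [5, 6, 1, -1, 6]->[-6, -9, -5, 6]; result -6.
  node7: runs — node4 5->-6; result -12.
  node13: runs — node7 -1->-12; result 12.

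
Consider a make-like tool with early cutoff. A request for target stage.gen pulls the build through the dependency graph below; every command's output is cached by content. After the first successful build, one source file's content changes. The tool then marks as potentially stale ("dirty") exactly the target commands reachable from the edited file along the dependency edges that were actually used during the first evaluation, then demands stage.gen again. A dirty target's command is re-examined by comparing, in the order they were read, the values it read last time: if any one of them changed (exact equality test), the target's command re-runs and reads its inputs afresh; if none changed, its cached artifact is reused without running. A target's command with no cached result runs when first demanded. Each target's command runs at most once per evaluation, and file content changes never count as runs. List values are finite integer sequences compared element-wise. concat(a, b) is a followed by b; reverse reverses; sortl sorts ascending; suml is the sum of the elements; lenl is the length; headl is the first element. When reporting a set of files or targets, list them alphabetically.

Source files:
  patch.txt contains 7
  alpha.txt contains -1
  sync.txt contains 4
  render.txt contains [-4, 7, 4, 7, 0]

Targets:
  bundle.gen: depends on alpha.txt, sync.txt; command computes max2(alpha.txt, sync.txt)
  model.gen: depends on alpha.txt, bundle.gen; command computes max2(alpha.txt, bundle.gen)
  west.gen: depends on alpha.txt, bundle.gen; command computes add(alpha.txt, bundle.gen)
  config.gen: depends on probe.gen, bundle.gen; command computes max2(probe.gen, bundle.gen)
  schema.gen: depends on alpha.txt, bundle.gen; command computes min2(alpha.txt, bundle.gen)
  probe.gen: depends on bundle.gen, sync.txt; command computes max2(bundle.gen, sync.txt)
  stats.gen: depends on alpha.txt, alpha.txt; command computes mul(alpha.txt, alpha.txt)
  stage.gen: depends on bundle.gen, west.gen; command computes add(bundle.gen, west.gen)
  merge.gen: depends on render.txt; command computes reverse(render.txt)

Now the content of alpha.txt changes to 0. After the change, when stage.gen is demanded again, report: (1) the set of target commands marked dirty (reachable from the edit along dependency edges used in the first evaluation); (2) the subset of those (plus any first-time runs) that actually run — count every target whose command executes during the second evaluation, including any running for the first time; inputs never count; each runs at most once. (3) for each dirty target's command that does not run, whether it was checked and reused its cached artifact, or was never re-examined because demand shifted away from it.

First demand of the output computes:
  bundle.gen = max2(-1, 4) = 4
  west.gen = add(-1, 4) = 3
  stage.gen = add(4, 3) = 7

After the edit, cleaning proceeds:
  bundle.gen: a read changed (alpha.txt -1->0) — executes, giving 4 — identical to its old value.
  west.gen: a read changed (alpha.txt -1->0) — executes, giving 4.
  stage.gen: a read changed (west.gen 3->4) — executes, giving 8.

The edit dirties: bundle.gen, stage.gen, west.gen.
3 target commands run: bundle.gen, stage.gen, west.gen.
No dirty target's command escaped a run.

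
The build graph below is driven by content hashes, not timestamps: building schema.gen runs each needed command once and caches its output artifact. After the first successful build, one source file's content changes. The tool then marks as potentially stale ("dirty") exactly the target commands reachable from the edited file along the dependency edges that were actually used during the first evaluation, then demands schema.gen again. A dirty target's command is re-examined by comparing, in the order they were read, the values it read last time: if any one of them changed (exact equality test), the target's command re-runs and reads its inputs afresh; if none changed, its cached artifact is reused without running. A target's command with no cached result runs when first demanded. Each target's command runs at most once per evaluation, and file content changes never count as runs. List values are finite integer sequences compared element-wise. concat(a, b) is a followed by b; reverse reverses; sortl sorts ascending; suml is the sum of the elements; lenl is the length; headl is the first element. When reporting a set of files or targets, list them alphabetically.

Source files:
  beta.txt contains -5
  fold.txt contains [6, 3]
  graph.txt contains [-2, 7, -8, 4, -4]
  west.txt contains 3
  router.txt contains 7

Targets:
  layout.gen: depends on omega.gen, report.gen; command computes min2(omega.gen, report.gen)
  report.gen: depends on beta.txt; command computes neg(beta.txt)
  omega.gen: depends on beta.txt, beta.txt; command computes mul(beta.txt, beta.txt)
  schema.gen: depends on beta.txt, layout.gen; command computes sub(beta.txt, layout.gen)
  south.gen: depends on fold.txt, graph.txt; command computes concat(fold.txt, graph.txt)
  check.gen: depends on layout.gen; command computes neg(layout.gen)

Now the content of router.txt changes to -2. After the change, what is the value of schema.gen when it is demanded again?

schema.gen now evaluates to -10.
The important point: nothing the output needs ever reads router.txt, so the edit is invisible to it.

Initial pass — values computed on the first demand:
  omega.gen = mul(-5, -5) = 25
  report.gen = neg(-5) = 5
  layout.gen = min2(25, 5) = 5
  schema.gen = sub(-5, 5) = -10

Second demand — change propagation:
  no demanded computation ever read router.txt, so the edit dirties nothing and nothing runs.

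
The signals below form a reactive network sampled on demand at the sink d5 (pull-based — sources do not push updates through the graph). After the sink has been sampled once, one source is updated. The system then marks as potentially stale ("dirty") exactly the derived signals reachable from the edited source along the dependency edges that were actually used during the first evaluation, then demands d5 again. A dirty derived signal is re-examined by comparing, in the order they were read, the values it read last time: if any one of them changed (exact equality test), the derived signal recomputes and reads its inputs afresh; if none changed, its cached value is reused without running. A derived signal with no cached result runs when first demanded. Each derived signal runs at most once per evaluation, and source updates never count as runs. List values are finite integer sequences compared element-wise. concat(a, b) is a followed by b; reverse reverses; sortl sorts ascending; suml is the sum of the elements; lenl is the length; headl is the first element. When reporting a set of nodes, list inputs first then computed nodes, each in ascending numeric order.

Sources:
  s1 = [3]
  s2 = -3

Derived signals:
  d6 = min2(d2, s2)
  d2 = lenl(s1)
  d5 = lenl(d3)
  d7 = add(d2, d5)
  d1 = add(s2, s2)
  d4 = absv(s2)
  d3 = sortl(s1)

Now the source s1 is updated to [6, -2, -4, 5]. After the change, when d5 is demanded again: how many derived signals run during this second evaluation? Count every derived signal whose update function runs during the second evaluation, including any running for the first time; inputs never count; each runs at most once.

Run set: d3, d5 (2 run).

Initial pass — values computed on the first demand:
  d3 = sortl([3]) = [3]
  d5 = lenl([3]) = 1

Second demand — change propagation:
  d3: re-runs because s1 [3]->[6, -2, -4, 5]; new result [-4, -2, 5, 6].
  d5: re-runs because d3 [3]->[-4, -2, 5, 6]; new result 4.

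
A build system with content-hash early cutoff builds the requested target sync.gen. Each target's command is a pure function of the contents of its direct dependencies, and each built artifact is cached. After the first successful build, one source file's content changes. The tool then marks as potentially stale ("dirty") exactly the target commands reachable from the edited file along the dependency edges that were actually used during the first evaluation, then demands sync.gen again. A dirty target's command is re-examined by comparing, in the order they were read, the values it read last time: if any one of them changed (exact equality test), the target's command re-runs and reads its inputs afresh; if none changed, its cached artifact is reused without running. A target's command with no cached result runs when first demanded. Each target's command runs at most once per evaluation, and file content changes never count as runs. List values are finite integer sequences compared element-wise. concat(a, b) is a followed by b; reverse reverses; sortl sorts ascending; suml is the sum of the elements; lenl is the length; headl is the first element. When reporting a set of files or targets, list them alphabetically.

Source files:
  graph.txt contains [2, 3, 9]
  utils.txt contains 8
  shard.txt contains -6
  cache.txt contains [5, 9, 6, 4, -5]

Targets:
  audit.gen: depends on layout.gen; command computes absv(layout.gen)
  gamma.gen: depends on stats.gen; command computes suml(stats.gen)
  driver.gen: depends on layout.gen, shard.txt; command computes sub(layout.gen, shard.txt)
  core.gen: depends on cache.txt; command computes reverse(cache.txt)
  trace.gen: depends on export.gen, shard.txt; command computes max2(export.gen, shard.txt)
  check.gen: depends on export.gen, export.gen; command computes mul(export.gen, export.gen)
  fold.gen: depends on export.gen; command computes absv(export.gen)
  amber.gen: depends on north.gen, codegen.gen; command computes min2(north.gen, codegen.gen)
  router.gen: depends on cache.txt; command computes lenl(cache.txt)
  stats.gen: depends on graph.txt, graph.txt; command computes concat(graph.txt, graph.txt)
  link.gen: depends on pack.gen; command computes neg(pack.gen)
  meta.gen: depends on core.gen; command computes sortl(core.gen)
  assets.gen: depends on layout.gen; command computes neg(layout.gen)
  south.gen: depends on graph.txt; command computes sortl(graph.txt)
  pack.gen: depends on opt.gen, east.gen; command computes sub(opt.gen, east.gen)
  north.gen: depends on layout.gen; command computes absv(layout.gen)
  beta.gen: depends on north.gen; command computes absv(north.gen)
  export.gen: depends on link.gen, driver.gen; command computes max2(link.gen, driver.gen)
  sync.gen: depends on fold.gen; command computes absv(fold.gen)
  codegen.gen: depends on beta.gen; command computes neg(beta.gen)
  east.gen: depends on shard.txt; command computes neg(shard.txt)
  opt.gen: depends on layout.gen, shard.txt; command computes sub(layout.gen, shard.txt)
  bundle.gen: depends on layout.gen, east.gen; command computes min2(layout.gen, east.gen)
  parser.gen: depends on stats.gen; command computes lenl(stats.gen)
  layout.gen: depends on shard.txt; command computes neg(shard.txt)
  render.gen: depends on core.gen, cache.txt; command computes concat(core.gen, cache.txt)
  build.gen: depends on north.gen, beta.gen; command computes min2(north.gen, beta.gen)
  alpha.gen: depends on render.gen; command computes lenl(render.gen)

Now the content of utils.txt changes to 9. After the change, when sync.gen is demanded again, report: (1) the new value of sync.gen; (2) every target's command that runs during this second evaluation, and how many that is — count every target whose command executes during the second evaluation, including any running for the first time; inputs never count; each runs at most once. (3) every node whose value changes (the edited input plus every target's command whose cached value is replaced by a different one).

New value of sync.gen: 12.
Target commands that run: none — 0 in total.
Values that change: utils.txt.
Key observation: utils.txt is never demanded by the output, so the edit triggers no recomputation at all.

First evaluation (everything demanded from the output):
  east.gen = neg(-6) = 6
  layout.gen = neg(-6) = 6
  driver.gen = sub(6, -6) = 12
  opt.gen = sub(6, -6) = 12
  pack.gen = sub(12, 6) = 6
  link.gen = neg(6) = -6
  export.gen = max2(-6, 12) = 12
  fold.gen = absv(12) = 12
  sync.gen = absv(12) = 12

Propagation after the edit:
  utils.txt feeds no computation that the output demands — nothing is marked dirty and nothing runs.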